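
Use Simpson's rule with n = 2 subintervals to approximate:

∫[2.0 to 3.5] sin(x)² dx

f(x) = sin(x)²
a = 2.0, b = 3.5, n = 2
h = (b - a)/n = 0.750000

Simpson's rule: (h/3)[f(x₀) + 4f(x₁) + 2f(x₂) + ... + f(xₙ)]

x_0 = 2.0000, f(x_0) = 0.826822, coefficient = 1
x_1 = 2.7500, f(x_1) = 0.145665, coefficient = 4
x_2 = 3.5000, f(x_2) = 0.123049, coefficient = 1

I ≈ (0.750000/3) × 1.532531 = 0.383133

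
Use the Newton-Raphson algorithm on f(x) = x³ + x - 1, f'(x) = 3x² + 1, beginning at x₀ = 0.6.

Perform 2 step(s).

f(x) = x³ + x - 1
f'(x) = 3x² + 1
x₀ = 0.6

Newton-Raphson formula: x_{n+1} = x_n - f(x_n)/f'(x_n)

Iteration 1:
  f(0.600000) = -0.184000
  f'(0.600000) = 2.080000
  x_1 = 0.600000 - (-0.184000)/2.080000 = 0.688462
Iteration 2:
  f(0.688462) = 0.014778
  f'(0.688462) = 2.421938
  x_2 = 0.688462 - 0.014778/2.421938 = 0.682360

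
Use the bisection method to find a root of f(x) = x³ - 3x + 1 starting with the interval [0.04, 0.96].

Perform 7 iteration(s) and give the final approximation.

f(x) = x³ - 3x + 1
Initial interval: [0.04, 0.96]

Iteration 1:
  c_1 = (0.040000 + 0.960000)/2 = 0.500000
  f(c_1) = f(0.500000) = -0.375000
  f(a) × f(c) < 0, new interval: [0.040000, 0.500000]
Iteration 2:
  c_2 = (0.040000 + 0.500000)/2 = 0.270000
  f(c_2) = f(0.270000) = 0.209683
  f(a) × f(c) ≥ 0, new interval: [0.270000, 0.500000]
Iteration 3:
  c_3 = (0.270000 + 0.500000)/2 = 0.385000
  f(c_3) = f(0.385000) = -0.097933
  f(a) × f(c) < 0, new interval: [0.270000, 0.385000]
Iteration 4:
  c_4 = (0.270000 + 0.385000)/2 = 0.327500
  f(c_4) = f(0.327500) = 0.052626
  f(a) × f(c) ≥ 0, new interval: [0.327500, 0.385000]
Iteration 5:
  c_5 = (0.327500 + 0.385000)/2 = 0.356250
  f(c_5) = f(0.356250) = -0.023537
  f(a) × f(c) < 0, new interval: [0.327500, 0.356250]
Iteration 6:
  c_6 = (0.327500 + 0.356250)/2 = 0.341875
  f(c_6) = f(0.341875) = 0.014333
  f(a) × f(c) ≥ 0, new interval: [0.341875, 0.356250]
Iteration 7:
  c_7 = (0.341875 + 0.356250)/2 = 0.349063
  f(c_7) = f(0.349063) = -0.004656
  f(a) × f(c) < 0, new interval: [0.341875, 0.349063]

After 7 iteration(s), the approximation is c_7 = 0.349063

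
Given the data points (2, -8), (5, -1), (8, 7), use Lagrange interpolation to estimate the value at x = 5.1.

Lagrange interpolation formula:
P(x) = Σ yᵢ × Lᵢ(x)
where Lᵢ(x) = Π_{j≠i} (x - xⱼ)/(xᵢ - xⱼ)

L_0(5.1) = (5.1 - 5)/(2 - 5) × (5.1 - 8)/(2 - 8) = -0.016111
L_1(5.1) = (5.1 - 2)/(5 - 2) × (5.1 - 8)/(5 - 8) = 0.998889
L_2(5.1) = (5.1 - 2)/(8 - 2) × (5.1 - 5)/(8 - 5) = 0.017222

P(5.1) = (-8)×L_0(5.1) + (-1)×L_1(5.1) + 7×L_2(5.1)
P(5.1) = -0.749444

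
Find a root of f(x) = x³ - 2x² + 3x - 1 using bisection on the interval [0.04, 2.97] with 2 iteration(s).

f(x) = x³ - 2x² + 3x - 1
Initial interval: [0.04, 2.97]

Iteration 1:
  c_1 = (0.040000 + 2.970000)/2 = 1.505000
  f(c_1) = f(1.505000) = 2.393813
  f(a) × f(c) < 0, new interval: [0.040000, 1.505000]
Iteration 2:
  c_2 = (0.040000 + 1.505000)/2 = 0.772500
  f(c_2) = f(0.772500) = 0.584982
  f(a) × f(c) < 0, new interval: [0.040000, 0.772500]

After 2 iteration(s), the approximation is c_2 = 0.772500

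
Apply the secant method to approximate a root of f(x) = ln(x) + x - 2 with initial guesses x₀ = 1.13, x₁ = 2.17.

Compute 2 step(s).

f(x) = ln(x) + x - 2
x₀ = 1.13, x₁ = 2.17

Secant formula: x_{n+1} = x_n - f(x_n)(x_n - x_{n-1})/(f(x_n) - f(x_{n-1}))

Iteration 1:
  f(1.130000) = -0.747782
  f(2.170000) = 0.944727
  x_2 = 2.170000 - 0.944727×(2.170000 - 1.130000)/(0.944727 - (-0.747782))
       = 1.589491
Iteration 2:
  f(2.170000) = 0.944727
  f(1.589491) = 0.052906
  x_3 = 1.589491 - 0.052906×(1.589491 - 2.170000)/(0.052906 - 0.944727)
       = 1.555054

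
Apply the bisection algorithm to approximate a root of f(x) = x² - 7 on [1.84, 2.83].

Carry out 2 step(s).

f(x) = x² - 7
Initial interval: [1.84, 2.83]

Iteration 1:
  c_1 = (1.840000 + 2.830000)/2 = 2.335000
  f(c_1) = f(2.335000) = -1.547775
  f(a) × f(c) ≥ 0, new interval: [2.335000, 2.830000]
Iteration 2:
  c_2 = (2.335000 + 2.830000)/2 = 2.582500
  f(c_2) = f(2.582500) = -0.330694
  f(a) × f(c) ≥ 0, new interval: [2.582500, 2.830000]

After 2 iteration(s), the approximation is c_2 = 2.582500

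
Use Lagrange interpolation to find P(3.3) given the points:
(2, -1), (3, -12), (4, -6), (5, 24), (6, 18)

Lagrange interpolation formula:
P(x) = Σ yᵢ × Lᵢ(x)
where Lᵢ(x) = Π_{j≠i} (x - xⱼ)/(xᵢ - xⱼ)

L_0(3.3) = (3.3 - 3)/(2 - 3) × (3.3 - 4)/(2 - 4) × (3.3 - 5)/(2 - 5) × (3.3 - 6)/(2 - 6) = -0.040162
L_1(3.3) = (3.3 - 2)/(3 - 2) × (3.3 - 4)/(3 - 4) × (3.3 - 5)/(3 - 5) × (3.3 - 6)/(3 - 6) = 0.696150
L_2(3.3) = (3.3 - 2)/(4 - 2) × (3.3 - 3)/(4 - 3) × (3.3 - 5)/(4 - 5) × (3.3 - 6)/(4 - 6) = 0.447525
L_3(3.3) = (3.3 - 2)/(5 - 2) × (3.3 - 3)/(5 - 3) × (3.3 - 4)/(5 - 4) × (3.3 - 6)/(5 - 6) = -0.122850
L_4(3.3) = (3.3 - 2)/(6 - 2) × (3.3 - 3)/(6 - 3) × (3.3 - 4)/(6 - 4) × (3.3 - 5)/(6 - 5) = 0.019337

P(3.3) = (-1)×L_0(3.3) + (-12)×L_1(3.3) + (-6)×L_2(3.3) + 24×L_3(3.3) + 18×L_4(3.3)
P(3.3) = -13.599113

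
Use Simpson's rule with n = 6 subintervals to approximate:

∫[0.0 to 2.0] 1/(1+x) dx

f(x) = 1/(1+x)
a = 0.0, b = 2.0, n = 6
h = (b - a)/n = 0.333333

Simpson's rule: (h/3)[f(x₀) + 4f(x₁) + 2f(x₂) + ... + f(xₙ)]

x_0 = 0.0000, f(x_0) = 1.000000, coefficient = 1
x_1 = 0.3333, f(x_1) = 0.750000, coefficient = 4
x_2 = 0.6667, f(x_2) = 0.600000, coefficient = 2
x_3 = 1.0000, f(x_3) = 0.500000, coefficient = 4
x_4 = 1.3333, f(x_4) = 0.428571, coefficient = 2
x_5 = 1.6667, f(x_5) = 0.375000, coefficient = 4
x_6 = 2.0000, f(x_6) = 0.333333, coefficient = 1

I ≈ (0.333333/3) × 9.890476 = 1.098942
Exact value: 1.098612
Error: 0.000330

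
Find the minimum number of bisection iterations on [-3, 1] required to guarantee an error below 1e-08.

We need (b-a)/2^n ≤ 1e-08
(1 - (-3))/2^n ≤ 1e-08
4/2^n ≤ 1e-08
2^n ≥ 400000000
n ≥ log₂(400000000) = 28.58
n ≥ 29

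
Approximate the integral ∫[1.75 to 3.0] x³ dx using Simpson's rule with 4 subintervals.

f(x) = x³
a = 1.75, b = 3.0, n = 4
h = (b - a)/n = 0.312500

Simpson's rule: (h/3)[f(x₀) + 4f(x₁) + 2f(x₂) + ... + f(xₙ)]

x_0 = 1.7500, f(x_0) = 5.359375, coefficient = 1
x_1 = 2.0625, f(x_1) = 8.773682, coefficient = 4
x_2 = 2.3750, f(x_2) = 13.396484, coefficient = 2
x_3 = 2.6875, f(x_3) = 19.410889, coefficient = 4
x_4 = 3.0000, f(x_4) = 27.000000, coefficient = 1

I ≈ (0.312500/3) × 171.890625 = 17.905273
Exact value: 17.905273
Error: 0.000000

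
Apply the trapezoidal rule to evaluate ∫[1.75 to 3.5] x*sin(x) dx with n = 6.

f(x) = x*sin(x)
a = 1.75, b = 3.5, n = 6
h = (b - a)/n = 0.291667

Trapezoidal rule: (h/2)[f(x₀) + 2f(x₁) + 2f(x₂) + ... + f(xₙ)]

x_0 = 1.7500, f(x_0) = 1.721975, coefficient = 1
x_1 = 2.0417, f(x_1) = 1.819480, coefficient = 2
x_2 = 2.3333, f(x_2) = 1.687200, coefficient = 2
x_3 = 2.6250, f(x_3) = 1.296541, coefficient = 2
x_4 = 2.9167, f(x_4) = 0.650516, coefficient = 2
x_5 = 3.2083, f(x_5) = -0.213967, coefficient = 2
x_6 = 3.5000, f(x_6) = -1.227741, coefficient = 1

I ≈ (0.291667/2) × 10.973774 = 1.600342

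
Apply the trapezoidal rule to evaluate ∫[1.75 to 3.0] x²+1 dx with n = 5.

f(x) = x²+1
a = 1.75, b = 3.0, n = 5
h = (b - a)/n = 0.250000

Trapezoidal rule: (h/2)[f(x₀) + 2f(x₁) + 2f(x₂) + ... + f(xₙ)]

x_0 = 1.7500, f(x_0) = 4.062500, coefficient = 1
x_1 = 2.0000, f(x_1) = 5.000000, coefficient = 2
x_2 = 2.2500, f(x_2) = 6.062500, coefficient = 2
x_3 = 2.5000, f(x_3) = 7.250000, coefficient = 2
x_4 = 2.7500, f(x_4) = 8.562500, coefficient = 2
x_5 = 3.0000, f(x_5) = 10.000000, coefficient = 1

I ≈ (0.250000/2) × 67.812500 = 8.476562
Exact value: 8.463542
Error: 0.013021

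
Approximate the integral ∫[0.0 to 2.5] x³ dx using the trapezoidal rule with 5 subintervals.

f(x) = x³
a = 0.0, b = 2.5, n = 5
h = (b - a)/n = 0.500000

Trapezoidal rule: (h/2)[f(x₀) + 2f(x₁) + 2f(x₂) + ... + f(xₙ)]

x_0 = 0.0000, f(x_0) = 0.000000, coefficient = 1
x_1 = 0.5000, f(x_1) = 0.125000, coefficient = 2
x_2 = 1.0000, f(x_2) = 1.000000, coefficient = 2
x_3 = 1.5000, f(x_3) = 3.375000, coefficient = 2
x_4 = 2.0000, f(x_4) = 8.000000, coefficient = 2
x_5 = 2.5000, f(x_5) = 15.625000, coefficient = 1

I ≈ (0.500000/2) × 40.625000 = 10.156250
Exact value: 9.765625
Error: 0.390625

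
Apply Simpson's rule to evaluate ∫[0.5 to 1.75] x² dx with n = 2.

f(x) = x²
a = 0.5, b = 1.75, n = 2
h = (b - a)/n = 0.625000

Simpson's rule: (h/3)[f(x₀) + 4f(x₁) + 2f(x₂) + ... + f(xₙ)]

x_0 = 0.5000, f(x_0) = 0.250000, coefficient = 1
x_1 = 1.1250, f(x_1) = 1.265625, coefficient = 4
x_2 = 1.7500, f(x_2) = 3.062500, coefficient = 1

I ≈ (0.625000/3) × 8.375000 = 1.744792
Exact value: 1.744792
Error: 0.000000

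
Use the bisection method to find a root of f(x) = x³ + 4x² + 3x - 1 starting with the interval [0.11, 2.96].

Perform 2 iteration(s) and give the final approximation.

f(x) = x³ + 4x² + 3x - 1
Initial interval: [0.11, 2.96]

Iteration 1:
  c_1 = (0.110000 + 2.960000)/2 = 1.535000
  f(c_1) = f(1.535000) = 16.646705
  f(a) × f(c) < 0, new interval: [0.110000, 1.535000]
Iteration 2:
  c_2 = (0.110000 + 1.535000)/2 = 0.822500
  f(c_2) = f(0.822500) = 4.729951
  f(a) × f(c) < 0, new interval: [0.110000, 0.822500]

After 2 iteration(s), the approximation is c_2 = 0.822500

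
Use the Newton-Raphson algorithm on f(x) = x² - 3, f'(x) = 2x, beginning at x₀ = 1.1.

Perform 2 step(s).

f(x) = x² - 3
f'(x) = 2x
x₀ = 1.1

Newton-Raphson formula: x_{n+1} = x_n - f(x_n)/f'(x_n)

Iteration 1:
  f(1.100000) = -1.790000
  f'(1.100000) = 2.200000
  x_1 = 1.100000 - (-1.790000)/2.200000 = 1.913636
Iteration 2:
  f(1.913636) = 0.662004
  f'(1.913636) = 3.827273
  x_2 = 1.913636 - 0.662004/3.827273 = 1.740666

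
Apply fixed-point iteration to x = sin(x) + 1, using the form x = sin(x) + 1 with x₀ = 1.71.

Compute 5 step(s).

Equation: x = sin(x) + 1
Fixed-point form: x = sin(x) + 1
x₀ = 1.71

x_1 = g(1.710000) = 1.990327
x_2 = g(1.990327) = 1.913280
x_3 = g(1.913280) = 1.941923
x_4 = g(1.941923) = 1.931919
x_5 = g(1.931919) = 1.935501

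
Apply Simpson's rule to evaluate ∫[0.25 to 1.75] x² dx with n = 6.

f(x) = x²
a = 0.25, b = 1.75, n = 6
h = (b - a)/n = 0.250000

Simpson's rule: (h/3)[f(x₀) + 4f(x₁) + 2f(x₂) + ... + f(xₙ)]

x_0 = 0.2500, f(x_0) = 0.062500, coefficient = 1
x_1 = 0.5000, f(x_1) = 0.250000, coefficient = 4
x_2 = 0.7500, f(x_2) = 0.562500, coefficient = 2
x_3 = 1.0000, f(x_3) = 1.000000, coefficient = 4
x_4 = 1.2500, f(x_4) = 1.562500, coefficient = 2
x_5 = 1.5000, f(x_5) = 2.250000, coefficient = 4
x_6 = 1.7500, f(x_6) = 3.062500, coefficient = 1

I ≈ (0.250000/3) × 21.375000 = 1.781250
Exact value: 1.781250
Error: 0.000000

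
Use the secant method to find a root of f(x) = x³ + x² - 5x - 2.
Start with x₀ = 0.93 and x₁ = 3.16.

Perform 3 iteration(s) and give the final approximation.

f(x) = x³ + x² - 5x - 2
x₀ = 0.93, x₁ = 3.16

Secant formula: x_{n+1} = x_n - f(x_n)(x_n - x_{n-1})/(f(x_n) - f(x_{n-1}))

Iteration 1:
  f(0.930000) = -4.980743
  f(3.160000) = 23.740096
  x_2 = 3.160000 - 23.740096×(3.160000 - 0.930000)/(23.740096 - (-4.980743))
       = 1.316725
Iteration 2:
  f(3.160000) = 23.740096
  f(1.316725) = -4.566970
  x_3 = 1.316725 - (-4.566970)×(1.316725 - 3.160000)/(-4.566970 - 23.740096)
       = 1.614113
Iteration 3:
  f(1.316725) = -4.566970
  f(1.614113) = -3.259859
  x_4 = 1.614113 - (-3.259859)×(1.614113 - 1.316725)/(-3.259859 - (-4.566970))
       = 2.355782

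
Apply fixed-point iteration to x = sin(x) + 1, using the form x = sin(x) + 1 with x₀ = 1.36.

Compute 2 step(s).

Equation: x = sin(x) + 1
Fixed-point form: x = sin(x) + 1
x₀ = 1.36

x_1 = g(1.360000) = 1.977865
x_2 = g(1.977865) = 1.918285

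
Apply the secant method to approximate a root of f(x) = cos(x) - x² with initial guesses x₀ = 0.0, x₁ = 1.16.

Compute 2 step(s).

f(x) = cos(x) - x²
x₀ = 0.0, x₁ = 1.16

Secant formula: x_{n+1} = x_n - f(x_n)(x_n - x_{n-1})/(f(x_n) - f(x_{n-1}))

Iteration 1:
  f(0.000000) = 1.000000
  f(1.160000) = -0.946260
  x_2 = 1.160000 - (-0.946260)×(1.160000 - 0.000000)/(-0.946260 - 1.000000)
       = 0.596015
Iteration 2:
  f(1.160000) = -0.946260
  f(0.596015) = 0.472346
  x_3 = 0.596015 - 0.472346×(0.596015 - 1.160000)/(0.472346 - (-0.946260))
       = 0.783802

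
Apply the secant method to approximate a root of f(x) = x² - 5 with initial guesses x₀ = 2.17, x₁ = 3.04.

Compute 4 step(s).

f(x) = x² - 5
x₀ = 2.17, x₁ = 3.04

Secant formula: x_{n+1} = x_n - f(x_n)(x_n - x_{n-1})/(f(x_n) - f(x_{n-1}))

Iteration 1:
  f(2.170000) = -0.291100
  f(3.040000) = 4.241600
  x_2 = 3.040000 - 4.241600×(3.040000 - 2.170000)/(4.241600 - (-0.291100))
       = 2.225873
Iteration 2:
  f(3.040000) = 4.241600
  f(2.225873) = -0.045488
  x_3 = 2.225873 - (-0.045488)×(2.225873 - 3.040000)/(-0.045488 - 4.241600)
       = 2.234512
Iteration 3:
  f(2.225873) = -0.045488
  f(2.234512) = -0.006958
  x_4 = 2.234512 - (-0.006958)×(2.234512 - 2.225873)/(-0.006958 - (-0.045488))
       = 2.236072
Iteration 4:
  f(2.234512) = -0.006958
  f(2.236072) = 0.000016
  x_5 = 2.236072 - 0.000016×(2.236072 - 2.234512)/(0.000016 - (-0.006958))
       = 2.236068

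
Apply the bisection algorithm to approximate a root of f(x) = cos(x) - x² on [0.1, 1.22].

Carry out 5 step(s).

f(x) = cos(x) - x²
Initial interval: [0.1, 1.22]

Iteration 1:
  c_1 = (0.100000 + 1.220000)/2 = 0.660000
  f(c_1) = f(0.660000) = 0.354392
  f(a) × f(c) ≥ 0, new interval: [0.660000, 1.220000]
Iteration 2:
  c_2 = (0.660000 + 1.220000)/2 = 0.940000
  f(c_2) = f(0.940000) = -0.293812
  f(a) × f(c) < 0, new interval: [0.660000, 0.940000]
Iteration 3:
  c_3 = (0.660000 + 0.940000)/2 = 0.800000
  f(c_3) = f(0.800000) = 0.056707
  f(a) × f(c) ≥ 0, new interval: [0.800000, 0.940000]
Iteration 4:
  c_4 = (0.800000 + 0.940000)/2 = 0.870000
  f(c_4) = f(0.870000) = -0.112073
  f(a) × f(c) < 0, new interval: [0.800000, 0.870000]
Iteration 5:
  c_5 = (0.800000 + 0.870000)/2 = 0.835000
  f(c_5) = f(0.835000) = -0.026047
  f(a) × f(c) < 0, new interval: [0.800000, 0.835000]

After 5 iteration(s), the approximation is c_5 = 0.835000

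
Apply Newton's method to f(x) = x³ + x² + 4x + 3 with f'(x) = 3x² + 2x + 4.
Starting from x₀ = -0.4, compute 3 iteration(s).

f(x) = x³ + x² + 4x + 3
f'(x) = 3x² + 2x + 4
x₀ = -0.4

Newton-Raphson formula: x_{n+1} = x_n - f(x_n)/f'(x_n)

Iteration 1:
  f(-0.400000) = 1.496000
  f'(-0.400000) = 3.680000
  x_1 = -0.400000 - 1.496000/3.680000 = -0.806522
Iteration 2:
  f(-0.806522) = -0.100234
  f'(-0.806522) = 4.338388
  x_2 = -0.806522 - (-0.100234)/4.338388 = -0.783418
Iteration 3:
  f(-0.783418) = -0.000745
  f'(-0.783418) = 4.274395
  x_3 = -0.783418 - (-0.000745)/4.274395 = -0.783243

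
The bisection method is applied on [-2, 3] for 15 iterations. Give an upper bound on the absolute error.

Bisection error bound: |error| ≤ (b-a)/2^n
|error| ≤ (3 - (-2))/2^15 = 5/2^15
|error| ≤ 0.0001525879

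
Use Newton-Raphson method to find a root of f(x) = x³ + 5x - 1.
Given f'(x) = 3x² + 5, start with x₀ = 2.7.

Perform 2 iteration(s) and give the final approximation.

f(x) = x³ + 5x - 1
f'(x) = 3x² + 5
x₀ = 2.7

Newton-Raphson formula: x_{n+1} = x_n - f(x_n)/f'(x_n)

Iteration 1:
  f(2.700000) = 32.183000
  f'(2.700000) = 26.870000
  x_1 = 2.700000 - 32.183000/26.870000 = 1.502270
Iteration 2:
  f(1.502270) = 9.901698
  f'(1.502270) = 11.770447
  x_2 = 1.502270 - 9.901698/11.770447 = 0.661036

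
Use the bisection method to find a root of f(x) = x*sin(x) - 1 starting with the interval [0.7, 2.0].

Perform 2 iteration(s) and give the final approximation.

f(x) = x*sin(x) - 1
Initial interval: [0.7, 2.0]

Iteration 1:
  c_1 = (0.700000 + 2.000000)/2 = 1.350000
  f(c_1) = f(1.350000) = 0.317227
  f(a) × f(c) < 0, new interval: [0.700000, 1.350000]
Iteration 2:
  c_2 = (0.700000 + 1.350000)/2 = 1.025000
  f(c_2) = f(1.025000) = -0.123918
  f(a) × f(c) ≥ 0, new interval: [1.025000, 1.350000]

After 2 iteration(s), the approximation is c_2 = 1.025000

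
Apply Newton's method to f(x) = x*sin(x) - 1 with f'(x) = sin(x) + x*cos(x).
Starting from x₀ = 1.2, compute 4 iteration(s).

f(x) = x*sin(x) - 1
f'(x) = sin(x) + x*cos(x)
x₀ = 1.2

Newton-Raphson formula: x_{n+1} = x_n - f(x_n)/f'(x_n)

Iteration 1:
  f(1.200000) = 0.118447
  f'(1.200000) = 1.366868
  x_1 = 1.200000 - 0.118447/1.366868 = 1.113344
Iteration 2:
  f(1.113344) = -0.001129
  f'(1.113344) = 1.388904
  x_2 = 1.113344 - (-0.001129)/1.388904 = 1.114157
Iteration 3:
  f(1.114157) = 0.000000
  f'(1.114157) = 1.388809
  x_3 = 1.114157 - 0.000000/1.388809 = 1.114157
Iteration 4:
  f(1.114157) = 0.000000
  f'(1.114157) = 1.388809
  x_4 = 1.114157 - 0.000000/1.388809 = 1.114157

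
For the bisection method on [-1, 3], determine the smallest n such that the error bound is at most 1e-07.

We need (b-a)/2^n ≤ 1e-07
(3 - (-1))/2^n ≤ 1e-07
4/2^n ≤ 1e-07
2^n ≥ 40000000
n ≥ log₂(40000000) = 25.25
n ≥ 26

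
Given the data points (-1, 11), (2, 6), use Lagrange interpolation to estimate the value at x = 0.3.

Lagrange interpolation formula:
P(x) = Σ yᵢ × Lᵢ(x)
where Lᵢ(x) = Π_{j≠i} (x - xⱼ)/(xᵢ - xⱼ)

L_0(0.3) = (0.3 - 2)/(-1 - 2) = 0.566667
L_1(0.3) = (0.3 - (-1))/(2 - (-1)) = 0.433333

P(0.3) = 11×L_0(0.3) + 6×L_1(0.3)
P(0.3) = 8.833333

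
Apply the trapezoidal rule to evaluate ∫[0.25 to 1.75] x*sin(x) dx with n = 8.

f(x) = x*sin(x)
a = 0.25, b = 1.75, n = 8
h = (b - a)/n = 0.187500

Trapezoidal rule: (h/2)[f(x₀) + 2f(x₁) + 2f(x₂) + ... + f(xₙ)]

x_0 = 0.2500, f(x_0) = 0.061851, coefficient = 1
x_1 = 0.4375, f(x_1) = 0.185358, coefficient = 2
x_2 = 0.6250, f(x_2) = 0.365686, coefficient = 2
x_3 = 0.8125, f(x_3) = 0.589882, coefficient = 2
x_4 = 1.0000, f(x_4) = 0.841471, coefficient = 2
x_5 = 1.1875, f(x_5) = 1.101331, coefficient = 2
x_6 = 1.3750, f(x_6) = 1.348728, coefficient = 2
x_7 = 1.5625, f(x_7) = 1.562446, coefficient = 2
x_8 = 1.7500, f(x_8) = 1.721975, coefficient = 1

I ≈ (0.187500/2) × 13.773632 = 1.291278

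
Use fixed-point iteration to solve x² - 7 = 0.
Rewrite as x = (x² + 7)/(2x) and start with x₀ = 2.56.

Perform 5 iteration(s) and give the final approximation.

Equation: x² - 7 = 0
Fixed-point form: x = (x² + 7)/(2x)
x₀ = 2.56

x_1 = g(2.560000) = 2.647187
x_2 = g(2.647187) = 2.645752
x_3 = g(2.645752) = 2.645751
x_4 = g(2.645751) = 2.645751
x_5 = g(2.645751) = 2.645751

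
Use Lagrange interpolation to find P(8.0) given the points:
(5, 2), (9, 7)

Lagrange interpolation formula:
P(x) = Σ yᵢ × Lᵢ(x)
where Lᵢ(x) = Π_{j≠i} (x - xⱼ)/(xᵢ - xⱼ)

L_0(8.0) = (8.0 - 9)/(5 - 9) = 0.250000
L_1(8.0) = (8.0 - 5)/(9 - 5) = 0.750000

P(8.0) = 2×L_0(8.0) + 7×L_1(8.0)
P(8.0) = 5.750000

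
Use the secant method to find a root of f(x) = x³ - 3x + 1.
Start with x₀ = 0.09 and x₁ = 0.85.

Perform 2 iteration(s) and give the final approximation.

f(x) = x³ - 3x + 1
x₀ = 0.09, x₁ = 0.85

Secant formula: x_{n+1} = x_n - f(x_n)(x_n - x_{n-1})/(f(x_n) - f(x_{n-1}))

Iteration 1:
  f(0.090000) = 0.730729
  f(0.850000) = -0.935875
  x_2 = 0.850000 - (-0.935875)×(0.850000 - 0.090000)/(-0.935875 - 0.730729)
       = 0.423225
Iteration 2:
  f(0.850000) = -0.935875
  f(0.423225) = -0.193867
  x_3 = 0.423225 - (-0.193867)×(0.423225 - 0.850000)/(-0.193867 - (-0.935875))
       = 0.311720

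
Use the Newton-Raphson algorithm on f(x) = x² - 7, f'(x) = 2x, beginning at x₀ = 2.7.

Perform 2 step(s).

f(x) = x² - 7
f'(x) = 2x
x₀ = 2.7

Newton-Raphson formula: x_{n+1} = x_n - f(x_n)/f'(x_n)

Iteration 1:
  f(2.700000) = 0.290000
  f'(2.700000) = 5.400000
  x_1 = 2.700000 - 0.290000/5.400000 = 2.646296
Iteration 2:
  f(2.646296) = 0.002884
  f'(2.646296) = 5.292593
  x_2 = 2.646296 - 0.002884/5.292593 = 2.645751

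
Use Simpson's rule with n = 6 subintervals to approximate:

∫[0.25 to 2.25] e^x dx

f(x) = e^x
a = 0.25, b = 2.25, n = 6
h = (b - a)/n = 0.333333

Simpson's rule: (h/3)[f(x₀) + 4f(x₁) + 2f(x₂) + ... + f(xₙ)]

x_0 = 0.2500, f(x_0) = 1.284025, coefficient = 1
x_1 = 0.5833, f(x_1) = 1.792002, coefficient = 4
x_2 = 0.9167, f(x_2) = 2.500940, coefficient = 2
x_3 = 1.2500, f(x_3) = 3.490343, coefficient = 4
x_4 = 1.5833, f(x_4) = 4.871166, coefficient = 2
x_5 = 1.9167, f(x_5) = 6.798260, coefficient = 4
x_6 = 2.2500, f(x_6) = 9.487736, coefficient = 1

I ≈ (0.333333/3) × 73.838392 = 8.204266
Exact value: 8.203710
Error: 0.000555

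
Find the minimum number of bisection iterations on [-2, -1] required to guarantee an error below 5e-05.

We need (b-a)/2^n ≤ 5e-05
(-1 - (-2))/2^n ≤ 5e-05
1/2^n ≤ 5e-05
2^n ≥ 20000
n ≥ log₂(20000) = 14.29
n ≥ 15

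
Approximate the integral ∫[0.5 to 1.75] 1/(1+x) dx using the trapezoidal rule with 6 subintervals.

f(x) = 1/(1+x)
a = 0.5, b = 1.75, n = 6
h = (b - a)/n = 0.208333

Trapezoidal rule: (h/2)[f(x₀) + 2f(x₁) + 2f(x₂) + ... + f(xₙ)]

x_0 = 0.5000, f(x_0) = 0.666667, coefficient = 1
x_1 = 0.7083, f(x_1) = 0.585366, coefficient = 2
x_2 = 0.9167, f(x_2) = 0.521739, coefficient = 2
x_3 = 1.1250, f(x_3) = 0.470588, coefficient = 2
x_4 = 1.3333, f(x_4) = 0.428571, coefficient = 2
x_5 = 1.5417, f(x_5) = 0.393443, coefficient = 2
x_6 = 1.7500, f(x_6) = 0.363636, coefficient = 1

I ≈ (0.208333/2) × 5.829718 = 0.607262
Exact value: 0.606136
Error: 0.001126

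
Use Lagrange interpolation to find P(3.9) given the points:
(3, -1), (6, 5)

Lagrange interpolation formula:
P(x) = Σ yᵢ × Lᵢ(x)
where Lᵢ(x) = Π_{j≠i} (x - xⱼ)/(xᵢ - xⱼ)

L_0(3.9) = (3.9 - 6)/(3 - 6) = 0.700000
L_1(3.9) = (3.9 - 3)/(6 - 3) = 0.300000

P(3.9) = (-1)×L_0(3.9) + 5×L_1(3.9)
P(3.9) = 0.800000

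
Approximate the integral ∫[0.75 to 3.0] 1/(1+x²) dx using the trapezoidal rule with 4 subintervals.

f(x) = 1/(1+x²)
a = 0.75, b = 3.0, n = 4
h = (b - a)/n = 0.562500

Trapezoidal rule: (h/2)[f(x₀) + 2f(x₁) + 2f(x₂) + ... + f(xₙ)]

x_0 = 0.7500, f(x_0) = 0.640000, coefficient = 1
x_1 = 1.3125, f(x_1) = 0.367288, coefficient = 2
x_2 = 1.8750, f(x_2) = 0.221453, coefficient = 2
x_3 = 2.4375, f(x_3) = 0.144063, coefficient = 2
x_4 = 3.0000, f(x_4) = 0.100000, coefficient = 1

I ≈ (0.562500/2) × 2.205609 = 0.620328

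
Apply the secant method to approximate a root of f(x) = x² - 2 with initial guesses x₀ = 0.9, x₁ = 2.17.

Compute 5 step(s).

f(x) = x² - 2
x₀ = 0.9, x₁ = 2.17

Secant formula: x_{n+1} = x_n - f(x_n)(x_n - x_{n-1})/(f(x_n) - f(x_{n-1}))

Iteration 1:
  f(0.900000) = -1.190000
  f(2.170000) = 2.708900
  x_2 = 2.170000 - 2.708900×(2.170000 - 0.900000)/(2.708900 - (-1.190000))
       = 1.287622
Iteration 2:
  f(2.170000) = 2.708900
  f(1.287622) = -0.342029
  x_3 = 1.287622 - (-0.342029)×(1.287622 - 2.170000)/(-0.342029 - 2.708900)
       = 1.386543
Iteration 3:
  f(1.287622) = -0.342029
  f(1.386543) = -0.077500
  x_4 = 1.386543 - (-0.077500)×(1.386543 - 1.287622)/(-0.077500 - (-0.342029))
       = 1.415523
Iteration 4:
  f(1.386543) = -0.077500
  f(1.415523) = 0.003707
  x_5 = 1.415523 - 0.003707×(1.415523 - 1.386543)/(0.003707 - (-0.077500))
       = 1.414201
Iteration 5:
  f(1.415523) = 0.003707
  f(1.414201) = -0.000037
  x_6 = 1.414201 - (-0.000037)×(1.414201 - 1.415523)/(-0.000037 - 0.003707)
       = 1.414214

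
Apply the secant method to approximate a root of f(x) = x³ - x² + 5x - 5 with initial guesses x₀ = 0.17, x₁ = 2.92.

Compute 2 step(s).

f(x) = x³ - x² + 5x - 5
x₀ = 0.17, x₁ = 2.92

Secant formula: x_{n+1} = x_n - f(x_n)(x_n - x_{n-1})/(f(x_n) - f(x_{n-1}))

Iteration 1:
  f(0.170000) = -4.173987
  f(2.920000) = 25.970688
  x_2 = 2.920000 - 25.970688×(2.920000 - 0.170000)/(25.970688 - (-4.173987))
       = 0.550779
Iteration 2:
  f(2.920000) = 25.970688
  f(0.550779) = -2.382379
  x_3 = 0.550779 - (-2.382379)×(0.550779 - 2.920000)/(-2.382379 - 25.970688)
       = 0.749854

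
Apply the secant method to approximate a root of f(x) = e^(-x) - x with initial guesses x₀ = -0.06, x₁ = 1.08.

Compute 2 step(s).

f(x) = e^(-x) - x
x₀ = -0.06, x₁ = 1.08

Secant formula: x_{n+1} = x_n - f(x_n)(x_n - x_{n-1})/(f(x_n) - f(x_{n-1}))

Iteration 1:
  f(-0.060000) = 1.121837
  f(1.080000) = -0.740404
  x_2 = 1.080000 - (-0.740404)×(1.080000 - (-0.060000))/(-0.740404 - 1.121837)
       = 0.626750
Iteration 2:
  f(1.080000) = -0.740404
  f(0.626750) = -0.092424
  x_3 = 0.626750 - (-0.092424)×(0.626750 - 1.080000)/(-0.092424 - (-0.740404))
       = 0.562101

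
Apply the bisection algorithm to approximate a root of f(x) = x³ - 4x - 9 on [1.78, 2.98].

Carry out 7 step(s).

f(x) = x³ - 4x - 9
Initial interval: [1.78, 2.98]

Iteration 1:
  c_1 = (1.780000 + 2.980000)/2 = 2.380000
  f(c_1) = f(2.380000) = -5.038728
  f(a) × f(c) ≥ 0, new interval: [2.380000, 2.980000]
Iteration 2:
  c_2 = (2.380000 + 2.980000)/2 = 2.680000
  f(c_2) = f(2.680000) = -0.471168
  f(a) × f(c) ≥ 0, new interval: [2.680000, 2.980000]
Iteration 3:
  c_3 = (2.680000 + 2.980000)/2 = 2.830000
  f(c_3) = f(2.830000) = 2.345187
  f(a) × f(c) < 0, new interval: [2.680000, 2.830000]
Iteration 4:
  c_4 = (2.680000 + 2.830000)/2 = 2.755000
  f(c_4) = f(2.755000) = 0.890519
  f(a) × f(c) < 0, new interval: [2.680000, 2.755000]
Iteration 5:
  c_5 = (2.680000 + 2.755000)/2 = 2.717500
  f(c_5) = f(2.717500) = 0.198211
  f(a) × f(c) < 0, new interval: [2.680000, 2.717500]
Iteration 6:
  c_6 = (2.680000 + 2.717500)/2 = 2.698750
  f(c_6) = f(2.698750) = -0.139325
  f(a) × f(c) ≥ 0, new interval: [2.698750, 2.717500]
Iteration 7:
  c_7 = (2.698750 + 2.717500)/2 = 2.708125
  f(c_7) = f(2.708125) = 0.028729
  f(a) × f(c) < 0, new interval: [2.698750, 2.708125]

After 7 iteration(s), the approximation is c_7 = 2.708125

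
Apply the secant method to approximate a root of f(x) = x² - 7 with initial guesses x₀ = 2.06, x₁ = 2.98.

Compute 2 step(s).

f(x) = x² - 7
x₀ = 2.06, x₁ = 2.98

Secant formula: x_{n+1} = x_n - f(x_n)(x_n - x_{n-1})/(f(x_n) - f(x_{n-1}))

Iteration 1:
  f(2.060000) = -2.756400
  f(2.980000) = 1.880400
  x_2 = 2.980000 - 1.880400×(2.980000 - 2.060000)/(1.880400 - (-2.756400))
       = 2.606905
Iteration 2:
  f(2.980000) = 1.880400
  f(2.606905) = -0.204048
  x_3 = 2.606905 - (-0.204048)×(2.606905 - 2.980000)/(-0.204048 - 1.880400)
       = 2.643427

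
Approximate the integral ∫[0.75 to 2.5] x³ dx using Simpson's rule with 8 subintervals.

f(x) = x³
a = 0.75, b = 2.5, n = 8
h = (b - a)/n = 0.218750

Simpson's rule: (h/3)[f(x₀) + 4f(x₁) + 2f(x₂) + ... + f(xₙ)]

x_0 = 0.7500, f(x_0) = 0.421875, coefficient = 1
x_1 = 0.9688, f(x_1) = 0.909149, coefficient = 4
x_2 = 1.1875, f(x_2) = 1.674561, coefficient = 2
x_3 = 1.4062, f(x_3) = 2.780914, coefficient = 4
x_4 = 1.6250, f(x_4) = 4.291016, coefficient = 2
x_5 = 1.8438, f(x_5) = 6.267670, coefficient = 4
x_6 = 2.0625, f(x_6) = 8.773682, coefficient = 2
x_7 = 2.2812, f(x_7) = 11.871857, coefficient = 4
x_8 = 2.5000, f(x_8) = 15.625000, coefficient = 1

I ≈ (0.218750/3) × 132.843750 = 9.686523
Exact value: 9.686523
Error: 0.000000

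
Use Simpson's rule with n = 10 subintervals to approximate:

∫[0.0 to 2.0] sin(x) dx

f(x) = sin(x)
a = 0.0, b = 2.0, n = 10
h = (b - a)/n = 0.200000

Simpson's rule: (h/3)[f(x₀) + 4f(x₁) + 2f(x₂) + ... + f(xₙ)]

x_0 = 0.0000, f(x_0) = 0.000000, coefficient = 1
x_1 = 0.2000, f(x_1) = 0.198669, coefficient = 4
x_2 = 0.4000, f(x_2) = 0.389418, coefficient = 2
x_3 = 0.6000, f(x_3) = 0.564642, coefficient = 4
x_4 = 0.8000, f(x_4) = 0.717356, coefficient = 2
x_5 = 1.0000, f(x_5) = 0.841471, coefficient = 4
x_6 = 1.2000, f(x_6) = 0.932039, coefficient = 2
x_7 = 1.4000, f(x_7) = 0.985450, coefficient = 4
x_8 = 1.6000, f(x_8) = 0.999574, coefficient = 2
x_9 = 1.8000, f(x_9) = 0.973848, coefficient = 4
x_10 = 2.0000, f(x_10) = 0.909297, coefficient = 1

I ≈ (0.200000/3) × 21.242392 = 1.416159
Exact value: 1.416147
Error: 0.000013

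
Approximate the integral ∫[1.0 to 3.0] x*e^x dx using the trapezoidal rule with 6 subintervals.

f(x) = x*e^x
a = 1.0, b = 3.0, n = 6
h = (b - a)/n = 0.333333

Trapezoidal rule: (h/2)[f(x₀) + 2f(x₁) + 2f(x₂) + ... + f(xₙ)]

x_0 = 1.0000, f(x_0) = 2.718282, coefficient = 1
x_1 = 1.3333, f(x_1) = 5.058224, coefficient = 2
x_2 = 1.6667, f(x_2) = 8.824150, coefficient = 2
x_3 = 2.0000, f(x_3) = 14.778112, coefficient = 2
x_4 = 2.3333, f(x_4) = 24.061937, coefficient = 2
x_5 = 2.6667, f(x_5) = 38.378443, coefficient = 2
x_6 = 3.0000, f(x_6) = 60.256611, coefficient = 1

I ≈ (0.333333/2) × 245.176624 = 40.862771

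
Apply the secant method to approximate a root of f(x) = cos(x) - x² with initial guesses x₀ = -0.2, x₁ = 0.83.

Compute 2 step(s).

f(x) = cos(x) - x²
x₀ = -0.2, x₁ = 0.83

Secant formula: x_{n+1} = x_n - f(x_n)(x_n - x_{n-1})/(f(x_n) - f(x_{n-1}))

Iteration 1:
  f(-0.200000) = 0.940067
  f(0.830000) = -0.014024
  x_2 = 0.830000 - (-0.014024)×(0.830000 - (-0.200000))/(-0.014024 - 0.940067)
       = 0.814860
Iteration 2:
  f(0.830000) = -0.014024
  f(0.814860) = 0.021974
  x_3 = 0.814860 - 0.021974×(0.814860 - 0.830000)/(0.021974 - (-0.014024))
       = 0.824102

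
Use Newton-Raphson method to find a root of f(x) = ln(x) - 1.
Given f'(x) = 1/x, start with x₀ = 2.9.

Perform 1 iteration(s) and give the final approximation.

f(x) = ln(x) - 1
f'(x) = 1/x
x₀ = 2.9

Newton-Raphson formula: x_{n+1} = x_n - f(x_n)/f'(x_n)

Iteration 1:
  f(2.900000) = 0.064711
  f'(2.900000) = 0.344828
  x_1 = 2.900000 - 0.064711/0.344828 = 2.712339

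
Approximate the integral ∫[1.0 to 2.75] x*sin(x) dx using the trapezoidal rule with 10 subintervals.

f(x) = x*sin(x)
a = 1.0, b = 2.75, n = 10
h = (b - a)/n = 0.175000

Trapezoidal rule: (h/2)[f(x₀) + 2f(x₁) + 2f(x₂) + ... + f(xₙ)]

x_0 = 1.0000, f(x_0) = 0.841471, coefficient = 1
x_1 = 1.1750, f(x_1) = 1.084161, coefficient = 2
x_2 = 1.3500, f(x_2) = 1.317227, coefficient = 2
x_3 = 1.5250, f(x_3) = 1.523401, coefficient = 2
x_4 = 1.7000, f(x_4) = 1.685830, coefficient = 2
x_5 = 1.8750, f(x_5) = 1.788911, coefficient = 2
x_6 = 2.0500, f(x_6) = 1.819093, coefficient = 2
x_7 = 2.2250, f(x_7) = 1.765610, coefficient = 2
x_8 = 2.4000, f(x_8) = 1.621112, coefficient = 2
x_9 = 2.5750, f(x_9) = 1.382158, coefficient = 2
x_10 = 2.7500, f(x_10) = 1.049568, coefficient = 1

I ≈ (0.175000/2) × 29.866042 = 2.613279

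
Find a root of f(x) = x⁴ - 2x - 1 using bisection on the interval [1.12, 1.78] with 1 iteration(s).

f(x) = x⁴ - 2x - 1
Initial interval: [1.12, 1.78]

Iteration 1:
  c_1 = (1.120000 + 1.780000)/2 = 1.450000
  f(c_1) = f(1.450000) = 0.520506
  f(a) × f(c) < 0, new interval: [1.120000, 1.450000]

After 1 iteration(s), the approximation is c_1 = 1.450000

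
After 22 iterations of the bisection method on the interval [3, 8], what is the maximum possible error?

Bisection error bound: |error| ≤ (b-a)/2^n
|error| ≤ (8 - 3)/2^22 = 5/2^22
|error| ≤ 0.0000011921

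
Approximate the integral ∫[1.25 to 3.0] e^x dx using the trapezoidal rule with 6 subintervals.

f(x) = e^x
a = 1.25, b = 3.0, n = 6
h = (b - a)/n = 0.291667

Trapezoidal rule: (h/2)[f(x₀) + 2f(x₁) + 2f(x₂) + ... + f(xₙ)]

x_0 = 1.2500, f(x_0) = 3.490343, coefficient = 1
x_1 = 1.5417, f(x_1) = 4.672371, coefficient = 2
x_2 = 1.8333, f(x_2) = 6.254701, coefficient = 2
x_3 = 2.1250, f(x_3) = 8.372897, coefficient = 2
x_4 = 2.4167, f(x_4) = 11.208436, coefficient = 2
x_5 = 2.7083, f(x_5) = 15.004248, coefficient = 2
x_6 = 3.0000, f(x_6) = 20.085537, coefficient = 1

I ≈ (0.291667/2) × 114.601185 = 16.712673
Exact value: 16.595194
Error: 0.117479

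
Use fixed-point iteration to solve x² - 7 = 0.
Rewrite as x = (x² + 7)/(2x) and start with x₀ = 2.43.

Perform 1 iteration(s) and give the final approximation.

Equation: x² - 7 = 0
Fixed-point form: x = (x² + 7)/(2x)
x₀ = 2.43

x_1 = g(2.430000) = 2.655329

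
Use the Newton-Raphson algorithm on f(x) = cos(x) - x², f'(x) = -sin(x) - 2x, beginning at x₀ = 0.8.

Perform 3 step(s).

f(x) = cos(x) - x²
f'(x) = -sin(x) - 2x
x₀ = 0.8

Newton-Raphson formula: x_{n+1} = x_n - f(x_n)/f'(x_n)

Iteration 1:
  f(0.800000) = 0.056707
  f'(0.800000) = -2.317356
  x_1 = 0.800000 - 0.056707/(-2.317356) = 0.824470
Iteration 2:
  f(0.824470) = -0.000806
  f'(0.824470) = -2.383129
  x_2 = 0.824470 - (-0.000806)/(-2.383129) = 0.824132
Iteration 3:
  f(0.824132) = 0.000000
  f'(0.824132) = -2.382224
  x_3 = 0.824132 - 0.000000/(-2.382224) = 0.824132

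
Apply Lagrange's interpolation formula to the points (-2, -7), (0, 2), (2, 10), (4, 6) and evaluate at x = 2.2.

Lagrange interpolation formula:
P(x) = Σ yᵢ × Lᵢ(x)
where Lᵢ(x) = Π_{j≠i} (x - xⱼ)/(xᵢ - xⱼ)

L_0(2.2) = (2.2 - 0)/(-2 - 0) × (2.2 - 2)/(-2 - 2) × (2.2 - 4)/(-2 - 4) = 0.016500
L_1(2.2) = (2.2 - (-2))/(0 - (-2)) × (2.2 - 2)/(0 - 2) × (2.2 - 4)/(0 - 4) = -0.094500
L_2(2.2) = (2.2 - (-2))/(2 - (-2)) × (2.2 - 0)/(2 - 0) × (2.2 - 4)/(2 - 4) = 1.039500
L_3(2.2) = (2.2 - (-2))/(4 - (-2)) × (2.2 - 0)/(4 - 0) × (2.2 - 2)/(4 - 2) = 0.038500

P(2.2) = (-7)×L_0(2.2) + 2×L_1(2.2) + 10×L_2(2.2) + 6×L_3(2.2)
P(2.2) = 10.321500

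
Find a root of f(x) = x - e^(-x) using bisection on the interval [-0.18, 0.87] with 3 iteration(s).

f(x) = x - e^(-x)
Initial interval: [-0.18, 0.87]

Iteration 1:
  c_1 = (-0.180000 + 0.870000)/2 = 0.345000
  f(c_1) = f(0.345000) = -0.363220
  f(a) × f(c) ≥ 0, new interval: [0.345000, 0.870000]
Iteration 2:
  c_2 = (0.345000 + 0.870000)/2 = 0.607500
  f(c_2) = f(0.607500) = 0.062789
  f(a) × f(c) < 0, new interval: [0.345000, 0.607500]
Iteration 3:
  c_3 = (0.345000 + 0.607500)/2 = 0.476250
  f(c_3) = f(0.476250) = -0.144858
  f(a) × f(c) ≥ 0, new interval: [0.476250, 0.607500]

After 3 iteration(s), the approximation is c_3 = 0.476250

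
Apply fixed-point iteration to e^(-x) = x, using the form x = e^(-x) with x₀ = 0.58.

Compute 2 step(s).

Equation: e^(-x) = x
Fixed-point form: x = e^(-x)
x₀ = 0.58

x_1 = g(0.580000) = 0.559898
x_2 = g(0.559898) = 0.571267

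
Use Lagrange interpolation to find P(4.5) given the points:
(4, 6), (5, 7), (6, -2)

Lagrange interpolation formula:
P(x) = Σ yᵢ × Lᵢ(x)
where Lᵢ(x) = Π_{j≠i} (x - xⱼ)/(xᵢ - xⱼ)

L_0(4.5) = (4.5 - 5)/(4 - 5) × (4.5 - 6)/(4 - 6) = 0.375000
L_1(4.5) = (4.5 - 4)/(5 - 4) × (4.5 - 6)/(5 - 6) = 0.750000
L_2(4.5) = (4.5 - 4)/(6 - 4) × (4.5 - 5)/(6 - 5) = -0.125000

P(4.5) = 6×L_0(4.5) + 7×L_1(4.5) + (-2)×L_2(4.5)
P(4.5) = 7.750000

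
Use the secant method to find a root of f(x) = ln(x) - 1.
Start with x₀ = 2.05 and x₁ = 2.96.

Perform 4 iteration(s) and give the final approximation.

f(x) = ln(x) - 1
x₀ = 2.05, x₁ = 2.96

Secant formula: x_{n+1} = x_n - f(x_n)(x_n - x_{n-1})/(f(x_n) - f(x_{n-1}))

Iteration 1:
  f(2.050000) = -0.282160
  f(2.960000) = 0.085189
  x_2 = 2.960000 - 0.085189×(2.960000 - 2.050000)/(0.085189 - (-0.282160))
       = 2.748969
Iteration 2:
  f(2.960000) = 0.085189
  f(2.748969) = 0.011226
  x_3 = 2.748969 - 0.011226×(2.748969 - 2.960000)/(0.011226 - 0.085189)
       = 2.716939
Iteration 3:
  f(2.748969) = 0.011226
  f(2.716939) = -0.000494
  x_4 = 2.716939 - (-0.000494)×(2.716939 - 2.748969)/(-0.000494 - 0.011226)
       = 2.718289
Iteration 4:
  f(2.716939) = -0.000494
  f(2.718289) = 0.000003
  x_5 = 2.718289 - 0.000003×(2.718289 - 2.716939)/(0.000003 - (-0.000494))
       = 2.718282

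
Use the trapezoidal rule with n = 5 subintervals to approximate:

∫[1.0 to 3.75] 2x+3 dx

f(x) = 2x+3
a = 1.0, b = 3.75, n = 5
h = (b - a)/n = 0.550000

Trapezoidal rule: (h/2)[f(x₀) + 2f(x₁) + 2f(x₂) + ... + f(xₙ)]

x_0 = 1.0000, f(x_0) = 5.000000, coefficient = 1
x_1 = 1.5500, f(x_1) = 6.100000, coefficient = 2
x_2 = 2.1000, f(x_2) = 7.200000, coefficient = 2
x_3 = 2.6500, f(x_3) = 8.300000, coefficient = 2
x_4 = 3.2000, f(x_4) = 9.400000, coefficient = 2
x_5 = 3.7500, f(x_5) = 10.500000, coefficient = 1

I ≈ (0.550000/2) × 77.500000 = 21.312500
Exact value: 21.312500
Error: 0.000000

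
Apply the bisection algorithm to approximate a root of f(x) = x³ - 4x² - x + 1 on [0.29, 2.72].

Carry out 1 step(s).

f(x) = x³ - 4x² - x + 1
Initial interval: [0.29, 2.72]

Iteration 1:
  c_1 = (0.290000 + 2.720000)/2 = 1.505000
  f(c_1) = f(1.505000) = -6.156237
  f(a) × f(c) < 0, new interval: [0.290000, 1.505000]

After 1 iteration(s), the approximation is c_1 = 1.505000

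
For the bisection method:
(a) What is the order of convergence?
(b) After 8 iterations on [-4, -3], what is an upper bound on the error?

(a) Bisection has linear (order 1) convergence; the error is halved each step.

(b) Error bound = (b-a)/2^n = (-3 - (-4))/2^{8}
    = 1/2^{8}

(a) 1 (linear); (b) error ≤ 3.91e-03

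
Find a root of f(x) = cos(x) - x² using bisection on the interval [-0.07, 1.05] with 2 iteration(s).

f(x) = cos(x) - x²
Initial interval: [-0.07, 1.05]

Iteration 1:
  c_1 = (-0.070000 + 1.050000)/2 = 0.490000
  f(c_1) = f(0.490000) = 0.642233
  f(a) × f(c) ≥ 0, new interval: [0.490000, 1.050000]
Iteration 2:
  c_2 = (0.490000 + 1.050000)/2 = 0.770000
  f(c_2) = f(0.770000) = 0.125011
  f(a) × f(c) ≥ 0, new interval: [0.770000, 1.050000]

After 2 iteration(s), the approximation is c_2 = 0.770000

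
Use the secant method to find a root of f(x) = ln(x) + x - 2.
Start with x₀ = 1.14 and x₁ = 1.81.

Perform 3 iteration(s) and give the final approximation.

f(x) = ln(x) + x - 2
x₀ = 1.14, x₁ = 1.81

Secant formula: x_{n+1} = x_n - f(x_n)(x_n - x_{n-1})/(f(x_n) - f(x_{n-1}))

Iteration 1:
  f(1.140000) = -0.728972
  f(1.810000) = 0.403327
  x_2 = 1.810000 - 0.403327×(1.810000 - 1.140000)/(0.403327 - (-0.728972))
       = 1.571345
Iteration 2:
  f(1.810000) = 0.403327
  f(1.571345) = 0.023277
  x_3 = 1.571345 - 0.023277×(1.571345 - 1.810000)/(0.023277 - 0.403327)
       = 1.556728
Iteration 3:
  f(1.571345) = 0.023277
  f(1.556728) = -0.000686
  x_4 = 1.556728 - (-0.000686)×(1.556728 - 1.571345)/(-0.000686 - 0.023277)
       = 1.557146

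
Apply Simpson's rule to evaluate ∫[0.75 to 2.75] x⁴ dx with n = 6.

f(x) = x⁴
a = 0.75, b = 2.75, n = 6
h = (b - a)/n = 0.333333

Simpson's rule: (h/3)[f(x₀) + 4f(x₁) + 2f(x₂) + ... + f(xₙ)]

x_0 = 0.7500, f(x_0) = 0.316406, coefficient = 1
x_1 = 1.0833, f(x_1) = 1.377363, coefficient = 4
x_2 = 1.4167, f(x_2) = 4.027826, coefficient = 2
x_3 = 1.7500, f(x_3) = 9.378906, coefficient = 4
x_4 = 2.0833, f(x_4) = 18.838011, coefficient = 2
x_5 = 2.4167, f(x_5) = 34.108845, coefficient = 4
x_6 = 2.7500, f(x_6) = 57.191406, coefficient = 1

I ≈ (0.333333/3) × 282.699942 = 31.411105
Exact value: 31.407813
Error: 0.003292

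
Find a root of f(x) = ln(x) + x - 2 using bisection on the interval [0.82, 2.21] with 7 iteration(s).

f(x) = ln(x) + x - 2
Initial interval: [0.82, 2.21]

Iteration 1:
  c_1 = (0.820000 + 2.210000)/2 = 1.515000
  f(c_1) = f(1.515000) = -0.069585
  f(a) × f(c) ≥ 0, new interval: [1.515000, 2.210000]
Iteration 2:
  c_2 = (1.515000 + 2.210000)/2 = 1.862500
  f(c_2) = f(1.862500) = 0.484420
  f(a) × f(c) < 0, new interval: [1.515000, 1.862500]
Iteration 3:
  c_3 = (1.515000 + 1.862500)/2 = 1.688750
  f(c_3) = f(1.688750) = 0.212739
  f(a) × f(c) < 0, new interval: [1.515000, 1.688750]
Iteration 4:
  c_4 = (1.515000 + 1.688750)/2 = 1.601875
  f(c_4) = f(1.601875) = 0.073050
  f(a) × f(c) < 0, new interval: [1.515000, 1.601875]
Iteration 5:
  c_5 = (1.515000 + 1.601875)/2 = 1.558437
  f(c_5) = f(1.558437) = 0.002121
  f(a) × f(c) < 0, new interval: [1.515000, 1.558437]
Iteration 6:
  c_6 = (1.515000 + 1.558437)/2 = 1.536719
  f(c_6) = f(1.536719) = -0.033632
  f(a) × f(c) ≥ 0, new interval: [1.536719, 1.558437]
Iteration 7:
  c_7 = (1.536719 + 1.558437)/2 = 1.547578
  f(c_7) = f(1.547578) = -0.015731
  f(a) × f(c) ≥ 0, new interval: [1.547578, 1.558437]

After 7 iteration(s), the approximation is c_7 = 1.547578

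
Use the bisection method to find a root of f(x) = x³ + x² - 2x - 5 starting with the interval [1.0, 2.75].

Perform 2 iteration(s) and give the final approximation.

f(x) = x³ + x² - 2x - 5
Initial interval: [1.0, 2.75]

Iteration 1:
  c_1 = (1.000000 + 2.750000)/2 = 1.875000
  f(c_1) = f(1.875000) = 1.357422
  f(a) × f(c) < 0, new interval: [1.000000, 1.875000]
Iteration 2:
  c_2 = (1.000000 + 1.875000)/2 = 1.437500
  f(c_2) = f(1.437500) = -2.838135
  f(a) × f(c) ≥ 0, new interval: [1.437500, 1.875000]

After 2 iteration(s), the approximation is c_2 = 1.437500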